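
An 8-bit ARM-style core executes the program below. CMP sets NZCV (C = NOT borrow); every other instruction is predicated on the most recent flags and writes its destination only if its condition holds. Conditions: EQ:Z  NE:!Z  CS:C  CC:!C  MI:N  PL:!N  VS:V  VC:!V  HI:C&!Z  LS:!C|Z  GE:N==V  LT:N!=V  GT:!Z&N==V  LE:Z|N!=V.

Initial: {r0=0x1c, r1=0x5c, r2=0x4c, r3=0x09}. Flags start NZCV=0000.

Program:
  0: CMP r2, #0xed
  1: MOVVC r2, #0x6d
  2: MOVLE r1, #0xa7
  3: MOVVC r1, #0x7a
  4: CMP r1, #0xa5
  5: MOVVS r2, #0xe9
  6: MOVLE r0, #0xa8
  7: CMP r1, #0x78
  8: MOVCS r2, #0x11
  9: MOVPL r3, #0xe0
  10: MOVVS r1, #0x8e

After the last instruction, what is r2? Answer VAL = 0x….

VAL = 0x11

0: ✓ CMP  NZCV=0000
1: ✓ MOVVC  r2←0x6d
2: · MOVLE
3: ✓ MOVVC  r1←0x7a
4: ✓ CMP  NZCV=1001
5: ✓ MOVVS  r2←0xe9
6: · MOVLE
7: ✓ CMP  NZCV=0010
8: ✓ MOVCS  r2←0x11
9: ✓ MOVPL  r3←0xe0
10: · MOVVS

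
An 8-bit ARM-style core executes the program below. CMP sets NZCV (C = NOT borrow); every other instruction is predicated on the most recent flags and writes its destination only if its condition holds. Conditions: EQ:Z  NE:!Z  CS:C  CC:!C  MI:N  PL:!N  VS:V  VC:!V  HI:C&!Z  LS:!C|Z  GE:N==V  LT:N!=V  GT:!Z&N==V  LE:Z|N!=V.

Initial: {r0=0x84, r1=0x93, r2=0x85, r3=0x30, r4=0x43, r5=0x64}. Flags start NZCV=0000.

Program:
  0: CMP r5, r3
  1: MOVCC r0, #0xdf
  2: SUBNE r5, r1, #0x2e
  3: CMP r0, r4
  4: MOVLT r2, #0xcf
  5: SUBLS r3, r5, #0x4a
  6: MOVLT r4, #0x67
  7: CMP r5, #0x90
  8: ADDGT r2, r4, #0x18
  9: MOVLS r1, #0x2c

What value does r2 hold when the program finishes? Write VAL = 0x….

0: ✓ CMP  NZCV=0010
1: · MOVCC
2: ✓ SUBNE  r5←0x65
3: ✓ CMP  NZCV=0011
4: ✓ MOVLT  r2←0xcf
5: · SUBLS
6: ✓ MOVLT  r4←0x67
7: ✓ CMP  NZCV=1001
8: ✓ ADDGT  r2←0x7f
9: ✓ MOVLS  r1←0x2c

VAL = 0x7f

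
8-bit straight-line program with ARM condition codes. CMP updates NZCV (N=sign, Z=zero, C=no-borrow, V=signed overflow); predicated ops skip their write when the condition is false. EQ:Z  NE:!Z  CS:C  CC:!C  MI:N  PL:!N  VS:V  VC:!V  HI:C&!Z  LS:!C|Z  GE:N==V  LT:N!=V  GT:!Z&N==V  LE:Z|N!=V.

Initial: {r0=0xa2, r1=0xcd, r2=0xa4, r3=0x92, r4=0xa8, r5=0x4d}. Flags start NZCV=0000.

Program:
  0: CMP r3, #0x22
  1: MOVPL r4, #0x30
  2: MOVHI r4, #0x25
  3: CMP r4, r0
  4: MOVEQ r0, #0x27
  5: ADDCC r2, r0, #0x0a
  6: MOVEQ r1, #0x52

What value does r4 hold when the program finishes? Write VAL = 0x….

[0] flags=0011 → (cmp)
[1] flags=0011 PL?T → r4=0x30
[2] flags=0011 HI?T → r4=0x25
[3] flags=1001 → (cmp)
[4] flags=1001 EQ?F → skip
[5] flags=1001 CC?T → r2=0xac
[6] flags=1001 EQ?F → skip

VAL = 0x25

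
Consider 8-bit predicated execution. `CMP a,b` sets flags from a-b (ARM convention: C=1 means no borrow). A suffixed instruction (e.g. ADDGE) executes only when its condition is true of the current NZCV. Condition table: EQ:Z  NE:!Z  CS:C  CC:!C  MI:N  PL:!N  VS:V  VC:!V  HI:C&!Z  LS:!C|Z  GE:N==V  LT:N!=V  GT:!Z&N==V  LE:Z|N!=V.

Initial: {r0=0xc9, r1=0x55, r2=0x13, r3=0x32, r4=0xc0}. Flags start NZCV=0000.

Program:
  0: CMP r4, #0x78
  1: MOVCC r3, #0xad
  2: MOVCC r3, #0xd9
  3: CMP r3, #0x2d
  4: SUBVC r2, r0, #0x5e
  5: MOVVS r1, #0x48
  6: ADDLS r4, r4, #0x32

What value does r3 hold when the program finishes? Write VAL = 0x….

[0] flags=0011 → (cmp)
[1] flags=0011 CC?F → skip
[2] flags=0011 CC?F → skip
[3] flags=0010 → (cmp)
[4] flags=0010 VC?T → r2=0x6b
[5] flags=0010 VS?F → skip
[6] flags=0010 LS?F → skip

VAL = 0x32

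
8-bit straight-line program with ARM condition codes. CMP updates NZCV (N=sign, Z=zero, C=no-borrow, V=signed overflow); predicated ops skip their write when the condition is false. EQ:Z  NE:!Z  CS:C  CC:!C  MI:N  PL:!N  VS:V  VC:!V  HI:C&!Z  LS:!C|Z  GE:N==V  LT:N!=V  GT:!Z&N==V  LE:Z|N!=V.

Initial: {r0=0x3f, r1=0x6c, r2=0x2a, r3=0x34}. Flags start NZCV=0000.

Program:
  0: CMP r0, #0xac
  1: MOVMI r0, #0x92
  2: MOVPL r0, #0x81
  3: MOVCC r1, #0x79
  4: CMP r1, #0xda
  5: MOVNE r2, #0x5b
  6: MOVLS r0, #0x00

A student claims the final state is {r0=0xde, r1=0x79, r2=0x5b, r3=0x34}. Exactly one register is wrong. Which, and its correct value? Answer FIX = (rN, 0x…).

FIX = (r0, 0x00)

[0] flags=1001 → (cmp)
[1] flags=1001 MI?T → r0=0x92
[2] flags=1001 PL?F → skip
[3] flags=1001 CC?T → r1=0x79
[4] flags=1001 → (cmp)
[5] flags=1001 NE?T → r2=0x5b
[6] flags=1001 LS?T → r0=0x00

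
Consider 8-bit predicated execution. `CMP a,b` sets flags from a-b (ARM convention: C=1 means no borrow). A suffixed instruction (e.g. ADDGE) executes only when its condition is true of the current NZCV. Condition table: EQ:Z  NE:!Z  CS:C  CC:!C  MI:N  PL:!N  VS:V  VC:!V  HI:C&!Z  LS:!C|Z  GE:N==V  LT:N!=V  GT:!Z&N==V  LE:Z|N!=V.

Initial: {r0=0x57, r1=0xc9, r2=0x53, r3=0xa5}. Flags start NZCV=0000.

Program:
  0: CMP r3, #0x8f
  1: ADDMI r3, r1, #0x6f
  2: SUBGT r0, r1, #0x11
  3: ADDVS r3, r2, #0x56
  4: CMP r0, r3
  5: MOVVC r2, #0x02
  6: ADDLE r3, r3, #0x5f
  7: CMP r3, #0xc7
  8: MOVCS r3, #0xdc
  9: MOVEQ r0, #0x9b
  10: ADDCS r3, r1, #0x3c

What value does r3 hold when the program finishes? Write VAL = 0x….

VAL = 0xa5

[0] flags=0010 → (cmp)
[1] flags=0010 MI?F → skip
[2] flags=0010 GT?T → r0=0xb8
[3] flags=0010 VS?F → skip
[4] flags=0010 → (cmp)
[5] flags=0010 VC?T → r2=0x02
[6] flags=0010 LE?F → skip
[7] flags=1000 → (cmp)
[8] flags=1000 CS?F → skip
[9] flags=1000 EQ?F → skip
[10] flags=1000 CS?F → skip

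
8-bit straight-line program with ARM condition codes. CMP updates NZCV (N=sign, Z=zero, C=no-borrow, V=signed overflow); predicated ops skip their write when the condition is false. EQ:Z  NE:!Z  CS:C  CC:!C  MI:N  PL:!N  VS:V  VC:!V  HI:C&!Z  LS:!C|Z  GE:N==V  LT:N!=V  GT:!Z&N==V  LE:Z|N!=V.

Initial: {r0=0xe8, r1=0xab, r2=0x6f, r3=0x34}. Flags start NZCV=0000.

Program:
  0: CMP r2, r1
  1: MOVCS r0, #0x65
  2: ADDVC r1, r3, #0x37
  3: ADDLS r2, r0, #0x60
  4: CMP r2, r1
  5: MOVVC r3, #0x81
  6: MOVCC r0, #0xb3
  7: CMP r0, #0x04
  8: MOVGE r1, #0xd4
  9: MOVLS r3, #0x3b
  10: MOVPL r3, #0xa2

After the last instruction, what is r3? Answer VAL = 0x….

VAL = 0x34

0: ✓ CMP  NZCV=1001
1: · MOVCS
2: · ADDVC
3: ✓ ADDLS  r2←0x48
4: ✓ CMP  NZCV=1001
5: · MOVVC
6: ✓ MOVCC  r0←0xb3
7: ✓ CMP  NZCV=1010
8: · MOVGE
9: · MOVLS
10: · MOVPL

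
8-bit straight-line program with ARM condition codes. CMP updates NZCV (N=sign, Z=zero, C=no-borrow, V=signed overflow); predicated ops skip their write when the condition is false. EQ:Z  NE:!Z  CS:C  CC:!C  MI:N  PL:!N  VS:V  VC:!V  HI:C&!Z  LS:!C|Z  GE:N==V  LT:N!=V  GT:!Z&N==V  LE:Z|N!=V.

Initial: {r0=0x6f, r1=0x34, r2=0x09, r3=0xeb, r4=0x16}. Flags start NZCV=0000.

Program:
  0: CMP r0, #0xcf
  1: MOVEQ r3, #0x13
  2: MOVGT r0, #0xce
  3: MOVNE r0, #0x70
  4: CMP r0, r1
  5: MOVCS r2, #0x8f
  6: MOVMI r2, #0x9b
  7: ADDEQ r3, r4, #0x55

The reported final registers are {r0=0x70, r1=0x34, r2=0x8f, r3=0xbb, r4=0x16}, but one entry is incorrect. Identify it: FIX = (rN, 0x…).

0: ✓ CMP  NZCV=1001
1: · MOVEQ
2: ✓ MOVGT  r0←0xce
3: ✓ MOVNE  r0←0x70
4: ✓ CMP  NZCV=0010
5: ✓ MOVCS  r2←0x8f
6: · MOVMI
7: · ADDEQ

FIX = (r3, 0xeb)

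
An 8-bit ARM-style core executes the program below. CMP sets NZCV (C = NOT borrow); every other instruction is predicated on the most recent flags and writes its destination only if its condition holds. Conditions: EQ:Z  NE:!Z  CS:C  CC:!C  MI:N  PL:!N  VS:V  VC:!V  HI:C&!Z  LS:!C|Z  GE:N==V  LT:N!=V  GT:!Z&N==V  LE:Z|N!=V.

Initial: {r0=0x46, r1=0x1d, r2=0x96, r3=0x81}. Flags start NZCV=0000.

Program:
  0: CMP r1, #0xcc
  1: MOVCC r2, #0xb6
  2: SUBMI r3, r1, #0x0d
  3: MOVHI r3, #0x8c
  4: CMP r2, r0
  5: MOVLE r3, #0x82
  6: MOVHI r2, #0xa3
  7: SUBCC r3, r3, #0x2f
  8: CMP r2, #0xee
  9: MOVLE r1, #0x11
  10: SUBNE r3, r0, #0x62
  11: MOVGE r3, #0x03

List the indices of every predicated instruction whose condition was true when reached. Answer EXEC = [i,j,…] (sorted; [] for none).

0: ✓ CMP  NZCV=0000
1: ✓ MOVCC  r2←0xb6
2: · SUBMI
3: · MOVHI
4: ✓ CMP  NZCV=0011
5: ✓ MOVLE  r3←0x82
6: ✓ MOVHI  r2←0xa3
7: · SUBCC
8: ✓ CMP  NZCV=1000
9: ✓ MOVLE  r1←0x11
10: ✓ SUBNE  r3←0xe4
11: · MOVGE

EXEC = [1,5,6,9,10]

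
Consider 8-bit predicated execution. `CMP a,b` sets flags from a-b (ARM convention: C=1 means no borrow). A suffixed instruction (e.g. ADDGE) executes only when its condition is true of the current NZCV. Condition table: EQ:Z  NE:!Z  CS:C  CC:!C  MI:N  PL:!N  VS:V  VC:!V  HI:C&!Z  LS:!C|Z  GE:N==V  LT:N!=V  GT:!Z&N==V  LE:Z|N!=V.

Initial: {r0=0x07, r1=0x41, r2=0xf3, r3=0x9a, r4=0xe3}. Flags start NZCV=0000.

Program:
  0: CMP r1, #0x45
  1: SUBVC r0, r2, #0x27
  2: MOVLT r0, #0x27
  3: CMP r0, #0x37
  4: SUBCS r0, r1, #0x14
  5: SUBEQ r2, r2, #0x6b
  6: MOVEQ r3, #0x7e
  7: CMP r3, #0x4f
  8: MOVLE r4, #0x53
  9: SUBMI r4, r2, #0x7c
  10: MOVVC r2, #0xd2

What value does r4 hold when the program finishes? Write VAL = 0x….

VAL = 0x53

0: ✓ CMP  NZCV=1000
1: ✓ SUBVC  r0←0xcc
2: ✓ MOVLT  r0←0x27
3: ✓ CMP  NZCV=1000
4: · SUBCS
5: · SUBEQ
6: · MOVEQ
7: ✓ CMP  NZCV=0011
8: ✓ MOVLE  r4←0x53
9: · SUBMI
10: · MOVVC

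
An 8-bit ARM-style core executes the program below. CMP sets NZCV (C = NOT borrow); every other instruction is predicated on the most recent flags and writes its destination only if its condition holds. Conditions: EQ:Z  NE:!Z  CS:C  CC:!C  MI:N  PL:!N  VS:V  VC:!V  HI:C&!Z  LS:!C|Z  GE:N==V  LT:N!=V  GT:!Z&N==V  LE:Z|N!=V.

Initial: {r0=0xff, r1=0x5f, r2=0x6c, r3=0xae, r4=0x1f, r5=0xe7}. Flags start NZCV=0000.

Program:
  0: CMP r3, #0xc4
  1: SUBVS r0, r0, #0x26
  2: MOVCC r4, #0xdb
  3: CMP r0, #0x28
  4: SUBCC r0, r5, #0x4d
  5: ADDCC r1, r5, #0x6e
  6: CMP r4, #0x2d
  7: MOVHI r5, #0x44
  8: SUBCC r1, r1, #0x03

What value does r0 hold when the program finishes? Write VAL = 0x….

0: ✓ CMP  NZCV=1000
1: · SUBVS
2: ✓ MOVCC  r4←0xdb
3: ✓ CMP  NZCV=1010
4: · SUBCC
5: · ADDCC
6: ✓ CMP  NZCV=1010
7: ✓ MOVHI  r5←0x44
8: · SUBCC

VAL = 0xff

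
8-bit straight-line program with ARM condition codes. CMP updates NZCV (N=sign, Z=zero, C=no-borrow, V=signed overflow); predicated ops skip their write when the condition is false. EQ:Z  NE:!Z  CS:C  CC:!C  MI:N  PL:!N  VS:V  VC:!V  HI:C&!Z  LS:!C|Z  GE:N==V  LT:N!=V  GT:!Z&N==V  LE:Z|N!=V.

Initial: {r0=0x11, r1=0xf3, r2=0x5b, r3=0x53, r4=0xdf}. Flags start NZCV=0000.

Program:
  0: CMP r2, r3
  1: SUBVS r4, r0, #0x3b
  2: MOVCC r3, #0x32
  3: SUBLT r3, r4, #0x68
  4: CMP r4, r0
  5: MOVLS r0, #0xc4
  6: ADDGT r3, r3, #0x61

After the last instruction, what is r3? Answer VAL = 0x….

0: ✓ CMP  NZCV=0010
1: · SUBVS
2: · MOVCC
3: · SUBLT
4: ✓ CMP  NZCV=1010
5: · MOVLS
6: · ADDGT

VAL = 0x53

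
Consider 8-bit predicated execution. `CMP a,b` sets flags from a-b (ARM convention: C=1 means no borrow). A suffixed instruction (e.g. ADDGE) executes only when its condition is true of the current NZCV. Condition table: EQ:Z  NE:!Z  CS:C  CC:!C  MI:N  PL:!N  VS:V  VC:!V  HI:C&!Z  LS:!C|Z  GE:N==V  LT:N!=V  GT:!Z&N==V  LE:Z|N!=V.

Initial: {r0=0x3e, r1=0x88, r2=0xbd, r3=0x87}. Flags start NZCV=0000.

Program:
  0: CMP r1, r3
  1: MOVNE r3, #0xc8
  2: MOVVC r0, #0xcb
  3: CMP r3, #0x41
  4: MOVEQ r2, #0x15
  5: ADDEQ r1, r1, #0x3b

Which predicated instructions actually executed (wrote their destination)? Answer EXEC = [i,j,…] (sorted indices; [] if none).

EXEC = [1,2]

0: ✓ CMP  NZCV=0010
1: ✓ MOVNE  r3←0xc8
2: ✓ MOVVC  r0←0xcb
3: ✓ CMP  NZCV=1010
4: · MOVEQ
5: · ADDEQ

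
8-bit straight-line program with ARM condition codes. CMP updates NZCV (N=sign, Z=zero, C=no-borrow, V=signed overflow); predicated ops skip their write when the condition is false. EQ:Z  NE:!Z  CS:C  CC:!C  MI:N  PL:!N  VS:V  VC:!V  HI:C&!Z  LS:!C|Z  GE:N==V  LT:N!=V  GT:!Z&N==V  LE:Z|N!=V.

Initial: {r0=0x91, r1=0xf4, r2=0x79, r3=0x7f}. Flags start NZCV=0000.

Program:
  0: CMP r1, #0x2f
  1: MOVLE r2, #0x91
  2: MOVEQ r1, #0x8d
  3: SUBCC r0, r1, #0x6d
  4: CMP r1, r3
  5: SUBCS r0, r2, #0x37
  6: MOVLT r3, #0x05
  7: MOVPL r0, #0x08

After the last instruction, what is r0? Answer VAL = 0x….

0: ✓ CMP  NZCV=1010
1: ✓ MOVLE  r2←0x91
2: · MOVEQ
3: · SUBCC
4: ✓ CMP  NZCV=0011
5: ✓ SUBCS  r0←0x5a
6: ✓ MOVLT  r3←0x05
7: ✓ MOVPL  r0←0x08

VAL = 0x08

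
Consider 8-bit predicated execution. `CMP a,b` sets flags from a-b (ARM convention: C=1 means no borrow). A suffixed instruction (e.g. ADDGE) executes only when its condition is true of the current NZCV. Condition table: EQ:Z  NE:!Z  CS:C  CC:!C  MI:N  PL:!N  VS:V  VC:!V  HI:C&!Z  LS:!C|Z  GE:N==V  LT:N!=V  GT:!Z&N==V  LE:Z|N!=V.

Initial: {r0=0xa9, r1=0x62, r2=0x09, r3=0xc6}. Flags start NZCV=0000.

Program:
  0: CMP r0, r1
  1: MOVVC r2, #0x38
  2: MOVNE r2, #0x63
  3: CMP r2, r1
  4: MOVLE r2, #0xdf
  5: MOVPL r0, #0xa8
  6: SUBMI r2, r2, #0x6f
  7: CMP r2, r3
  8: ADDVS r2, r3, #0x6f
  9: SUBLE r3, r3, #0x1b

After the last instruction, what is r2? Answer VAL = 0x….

0: ✓ CMP  NZCV=0011
1: · MOVVC
2: ✓ MOVNE  r2←0x63
3: ✓ CMP  NZCV=0010
4: · MOVLE
5: ✓ MOVPL  r0←0xa8
6: · SUBMI
7: ✓ CMP  NZCV=1001
8: ✓ ADDVS  r2←0x35
9: · SUBLE

VAL = 0x35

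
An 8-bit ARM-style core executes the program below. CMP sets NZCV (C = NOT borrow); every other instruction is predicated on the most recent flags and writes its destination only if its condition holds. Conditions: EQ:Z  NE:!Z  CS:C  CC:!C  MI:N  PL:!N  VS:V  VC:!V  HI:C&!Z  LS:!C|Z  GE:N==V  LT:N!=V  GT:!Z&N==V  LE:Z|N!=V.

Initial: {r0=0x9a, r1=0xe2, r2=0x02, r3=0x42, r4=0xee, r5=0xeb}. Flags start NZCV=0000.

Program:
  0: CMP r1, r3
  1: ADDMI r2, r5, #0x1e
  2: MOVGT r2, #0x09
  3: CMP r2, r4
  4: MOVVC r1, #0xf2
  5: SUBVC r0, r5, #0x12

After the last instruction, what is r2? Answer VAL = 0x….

[0] flags=1010 → (cmp)
[1] flags=1010 MI?T → r2=0x09
[2] flags=1010 GT?F → skip
[3] flags=0000 → (cmp)
[4] flags=0000 VC?T → r1=0xf2
[5] flags=0000 VC?T → r0=0xd9

VAL = 0x09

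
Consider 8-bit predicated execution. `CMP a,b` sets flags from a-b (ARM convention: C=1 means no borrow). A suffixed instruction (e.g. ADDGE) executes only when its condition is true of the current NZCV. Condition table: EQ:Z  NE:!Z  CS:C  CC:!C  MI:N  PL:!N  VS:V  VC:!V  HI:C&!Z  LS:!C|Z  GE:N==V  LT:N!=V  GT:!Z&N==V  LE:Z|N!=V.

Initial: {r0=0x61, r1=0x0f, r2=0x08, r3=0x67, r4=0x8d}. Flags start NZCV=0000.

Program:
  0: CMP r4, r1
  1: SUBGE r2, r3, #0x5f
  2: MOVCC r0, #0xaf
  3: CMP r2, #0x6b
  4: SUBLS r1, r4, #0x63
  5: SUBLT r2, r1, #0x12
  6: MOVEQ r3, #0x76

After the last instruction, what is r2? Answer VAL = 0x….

VAL = 0x18

[0] flags=0011 → (cmp)
[1] flags=0011 GE?F → skip
[2] flags=0011 CC?F → skip
[3] flags=1000 → (cmp)
[4] flags=1000 LS?T → r1=0x2a
[5] flags=1000 LT?T → r2=0x18
[6] flags=1000 EQ?F → skip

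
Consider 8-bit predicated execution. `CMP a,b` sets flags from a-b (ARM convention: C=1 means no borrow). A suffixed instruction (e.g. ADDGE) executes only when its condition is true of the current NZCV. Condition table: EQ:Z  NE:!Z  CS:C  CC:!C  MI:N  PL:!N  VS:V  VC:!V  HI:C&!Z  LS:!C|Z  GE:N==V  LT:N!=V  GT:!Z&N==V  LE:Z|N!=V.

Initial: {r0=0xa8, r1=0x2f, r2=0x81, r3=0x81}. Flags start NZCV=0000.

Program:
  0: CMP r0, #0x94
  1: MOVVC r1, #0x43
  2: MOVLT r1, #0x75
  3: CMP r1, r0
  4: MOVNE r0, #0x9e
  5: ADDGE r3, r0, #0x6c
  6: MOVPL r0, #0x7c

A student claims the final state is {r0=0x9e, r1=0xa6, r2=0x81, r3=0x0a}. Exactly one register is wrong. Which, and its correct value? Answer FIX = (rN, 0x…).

FIX = (r1, 0x43)

0: ✓ CMP  NZCV=0010
1: ✓ MOVVC  r1←0x43
2: · MOVLT
3: ✓ CMP  NZCV=1001
4: ✓ MOVNE  r0←0x9e
5: ✓ ADDGE  r3←0x0a
6: · MOVPL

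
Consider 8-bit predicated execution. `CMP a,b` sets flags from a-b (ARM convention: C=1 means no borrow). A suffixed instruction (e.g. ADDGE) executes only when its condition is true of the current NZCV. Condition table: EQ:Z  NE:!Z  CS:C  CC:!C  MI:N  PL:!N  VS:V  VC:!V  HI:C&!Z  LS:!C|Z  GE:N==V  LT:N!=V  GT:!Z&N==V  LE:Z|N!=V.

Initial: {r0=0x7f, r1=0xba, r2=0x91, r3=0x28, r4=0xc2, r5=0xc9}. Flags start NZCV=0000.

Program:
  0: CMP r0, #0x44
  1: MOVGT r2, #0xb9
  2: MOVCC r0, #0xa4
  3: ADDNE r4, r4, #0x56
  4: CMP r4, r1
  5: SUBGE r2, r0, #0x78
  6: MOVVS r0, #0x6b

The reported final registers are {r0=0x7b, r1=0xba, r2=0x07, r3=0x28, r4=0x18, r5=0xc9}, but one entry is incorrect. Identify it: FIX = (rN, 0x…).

[0] flags=0010 → (cmp)
[1] flags=0010 GT?T → r2=0xb9
[2] flags=0010 CC?F → skip
[3] flags=0010 NE?T → r4=0x18
[4] flags=0000 → (cmp)
[5] flags=0000 GE?T → r2=0x07
[6] flags=0000 VS?F → skip

FIX = (r0, 0x7f)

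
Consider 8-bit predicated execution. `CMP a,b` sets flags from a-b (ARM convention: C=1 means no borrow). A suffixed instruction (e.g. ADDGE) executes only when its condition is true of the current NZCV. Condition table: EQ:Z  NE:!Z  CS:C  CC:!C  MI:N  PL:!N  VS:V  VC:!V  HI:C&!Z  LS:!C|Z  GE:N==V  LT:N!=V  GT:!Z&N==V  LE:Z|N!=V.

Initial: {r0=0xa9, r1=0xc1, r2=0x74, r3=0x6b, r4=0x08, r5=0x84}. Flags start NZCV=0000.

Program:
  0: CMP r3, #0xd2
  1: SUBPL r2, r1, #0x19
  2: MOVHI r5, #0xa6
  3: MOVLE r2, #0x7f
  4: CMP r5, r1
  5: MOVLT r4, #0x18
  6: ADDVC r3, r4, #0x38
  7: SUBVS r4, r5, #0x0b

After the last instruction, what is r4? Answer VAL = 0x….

[0] flags=1001 → (cmp)
[1] flags=1001 PL?F → skip
[2] flags=1001 HI?F → skip
[3] flags=1001 LE?F → skip
[4] flags=1000 → (cmp)
[5] flags=1000 LT?T → r4=0x18
[6] flags=1000 VC?T → r3=0x50
[7] flags=1000 VS?F → skip

VAL = 0x18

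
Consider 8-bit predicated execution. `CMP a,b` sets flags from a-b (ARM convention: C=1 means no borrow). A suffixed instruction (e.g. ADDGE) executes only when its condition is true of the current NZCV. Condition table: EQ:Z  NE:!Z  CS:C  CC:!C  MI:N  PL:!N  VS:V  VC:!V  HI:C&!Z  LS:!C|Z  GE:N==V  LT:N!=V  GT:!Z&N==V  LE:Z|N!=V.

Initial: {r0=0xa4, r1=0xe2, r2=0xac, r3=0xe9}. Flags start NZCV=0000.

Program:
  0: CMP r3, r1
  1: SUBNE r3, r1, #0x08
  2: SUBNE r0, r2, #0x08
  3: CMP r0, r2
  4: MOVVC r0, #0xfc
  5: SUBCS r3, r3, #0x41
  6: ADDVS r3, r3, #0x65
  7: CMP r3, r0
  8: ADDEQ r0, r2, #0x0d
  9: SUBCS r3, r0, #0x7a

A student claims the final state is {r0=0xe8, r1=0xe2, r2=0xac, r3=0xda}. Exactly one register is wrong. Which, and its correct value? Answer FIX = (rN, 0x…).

0: ✓ CMP  NZCV=0010
1: ✓ SUBNE  r3←0xda
2: ✓ SUBNE  r0←0xa4
3: ✓ CMP  NZCV=1000
4: ✓ MOVVC  r0←0xfc
5: · SUBCS
6: · ADDVS
7: ✓ CMP  NZCV=1000
8: · ADDEQ
9: · SUBCS

FIX = (r0, 0xfc)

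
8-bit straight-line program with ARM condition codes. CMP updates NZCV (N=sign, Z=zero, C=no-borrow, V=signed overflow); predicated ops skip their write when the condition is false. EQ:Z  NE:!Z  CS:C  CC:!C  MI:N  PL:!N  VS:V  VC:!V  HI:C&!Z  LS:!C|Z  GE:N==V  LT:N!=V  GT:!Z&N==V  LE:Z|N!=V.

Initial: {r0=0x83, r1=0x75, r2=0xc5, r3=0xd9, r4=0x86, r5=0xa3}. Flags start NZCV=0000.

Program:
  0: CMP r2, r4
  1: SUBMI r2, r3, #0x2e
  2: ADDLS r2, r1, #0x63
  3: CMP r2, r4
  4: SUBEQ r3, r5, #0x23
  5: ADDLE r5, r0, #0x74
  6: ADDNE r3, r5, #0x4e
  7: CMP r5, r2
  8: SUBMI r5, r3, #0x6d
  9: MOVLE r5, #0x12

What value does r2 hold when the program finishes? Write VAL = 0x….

[0] flags=0010 → (cmp)
[1] flags=0010 MI?F → skip
[2] flags=0010 LS?F → skip
[3] flags=0010 → (cmp)
[4] flags=0010 EQ?F → skip
[5] flags=0010 LE?F → skip
[6] flags=0010 NE?T → r3=0xf1
[7] flags=1000 → (cmp)
[8] flags=1000 MI?T → r5=0x84
[9] flags=1000 LE?T → r5=0x12

VAL = 0xc5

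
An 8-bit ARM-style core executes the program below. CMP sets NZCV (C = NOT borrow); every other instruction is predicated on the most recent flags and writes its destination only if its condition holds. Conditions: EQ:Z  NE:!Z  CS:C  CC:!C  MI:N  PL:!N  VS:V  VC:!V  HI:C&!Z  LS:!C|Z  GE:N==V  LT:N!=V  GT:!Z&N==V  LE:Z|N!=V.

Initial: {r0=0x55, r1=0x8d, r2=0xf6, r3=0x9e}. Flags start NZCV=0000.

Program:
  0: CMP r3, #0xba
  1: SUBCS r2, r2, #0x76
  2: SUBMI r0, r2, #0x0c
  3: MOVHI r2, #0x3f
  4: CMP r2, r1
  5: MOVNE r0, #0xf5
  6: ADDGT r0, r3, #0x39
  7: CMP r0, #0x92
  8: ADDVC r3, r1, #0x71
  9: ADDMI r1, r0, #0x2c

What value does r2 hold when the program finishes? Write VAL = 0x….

VAL = 0xf6

0: ✓ CMP  NZCV=1000
1: · SUBCS
2: ✓ SUBMI  r0←0xea
3: · MOVHI
4: ✓ CMP  NZCV=0010
5: ✓ MOVNE  r0←0xf5
6: ✓ ADDGT  r0←0xd7
7: ✓ CMP  NZCV=0010
8: ✓ ADDVC  r3←0xfe
9: · ADDMI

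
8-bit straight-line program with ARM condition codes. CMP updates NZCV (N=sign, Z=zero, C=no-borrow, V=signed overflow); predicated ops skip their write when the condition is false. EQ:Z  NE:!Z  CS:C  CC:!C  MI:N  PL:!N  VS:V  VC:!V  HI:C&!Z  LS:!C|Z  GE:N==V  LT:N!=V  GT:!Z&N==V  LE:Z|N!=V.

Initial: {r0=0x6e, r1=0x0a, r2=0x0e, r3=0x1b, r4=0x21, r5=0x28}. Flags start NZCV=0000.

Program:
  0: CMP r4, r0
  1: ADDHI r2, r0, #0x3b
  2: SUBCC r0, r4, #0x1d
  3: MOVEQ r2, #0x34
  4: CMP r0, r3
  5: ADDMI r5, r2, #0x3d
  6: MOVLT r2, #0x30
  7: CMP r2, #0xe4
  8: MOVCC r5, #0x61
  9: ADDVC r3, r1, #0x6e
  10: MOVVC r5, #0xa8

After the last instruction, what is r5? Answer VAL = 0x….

[0] flags=1000 → (cmp)
[1] flags=1000 HI?F → skip
[2] flags=1000 CC?T → r0=0x04
[3] flags=1000 EQ?F → skip
[4] flags=1000 → (cmp)
[5] flags=1000 MI?T → r5=0x4b
[6] flags=1000 LT?T → r2=0x30
[7] flags=0000 → (cmp)
[8] flags=0000 CC?T → r5=0x61
[9] flags=0000 VC?T → r3=0x78
[10] flags=0000 VC?T → r5=0xa8

VAL = 0xa8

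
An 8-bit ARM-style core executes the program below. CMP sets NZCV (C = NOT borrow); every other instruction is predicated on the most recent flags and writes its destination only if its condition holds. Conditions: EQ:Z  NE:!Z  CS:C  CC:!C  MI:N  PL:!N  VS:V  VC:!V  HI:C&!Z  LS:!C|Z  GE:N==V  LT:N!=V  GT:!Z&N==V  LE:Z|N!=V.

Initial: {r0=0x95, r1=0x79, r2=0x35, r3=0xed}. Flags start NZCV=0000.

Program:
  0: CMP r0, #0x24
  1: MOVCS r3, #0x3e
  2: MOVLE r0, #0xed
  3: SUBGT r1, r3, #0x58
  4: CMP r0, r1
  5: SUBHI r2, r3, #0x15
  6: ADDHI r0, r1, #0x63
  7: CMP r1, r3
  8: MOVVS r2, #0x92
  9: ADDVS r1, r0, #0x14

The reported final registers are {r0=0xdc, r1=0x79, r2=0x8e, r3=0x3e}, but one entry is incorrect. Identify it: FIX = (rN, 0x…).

FIX = (r2, 0x29)

0: ✓ CMP  NZCV=0011
1: ✓ MOVCS  r3←0x3e
2: ✓ MOVLE  r0←0xed
3: · SUBGT
4: ✓ CMP  NZCV=0011
5: ✓ SUBHI  r2←0x29
6: ✓ ADDHI  r0←0xdc
7: ✓ CMP  NZCV=0010
8: · MOVVS
9: · ADDVS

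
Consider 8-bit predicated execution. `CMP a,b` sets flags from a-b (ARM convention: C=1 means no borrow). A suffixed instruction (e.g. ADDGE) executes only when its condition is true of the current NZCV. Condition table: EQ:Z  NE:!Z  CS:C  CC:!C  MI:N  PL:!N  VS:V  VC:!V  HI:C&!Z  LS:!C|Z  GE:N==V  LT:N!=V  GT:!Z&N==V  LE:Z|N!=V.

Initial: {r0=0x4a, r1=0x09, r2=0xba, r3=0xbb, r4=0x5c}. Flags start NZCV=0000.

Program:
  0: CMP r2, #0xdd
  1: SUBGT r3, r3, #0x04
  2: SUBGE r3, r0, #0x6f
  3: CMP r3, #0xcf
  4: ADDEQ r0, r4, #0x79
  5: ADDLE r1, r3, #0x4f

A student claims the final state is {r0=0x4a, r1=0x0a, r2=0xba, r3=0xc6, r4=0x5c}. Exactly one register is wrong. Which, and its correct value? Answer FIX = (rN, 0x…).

0: ✓ CMP  NZCV=1000
1: · SUBGT
2: · SUBGE
3: ✓ CMP  NZCV=1000
4: · ADDEQ
5: ✓ ADDLE  r1←0x0a

FIX = (r3, 0xbb)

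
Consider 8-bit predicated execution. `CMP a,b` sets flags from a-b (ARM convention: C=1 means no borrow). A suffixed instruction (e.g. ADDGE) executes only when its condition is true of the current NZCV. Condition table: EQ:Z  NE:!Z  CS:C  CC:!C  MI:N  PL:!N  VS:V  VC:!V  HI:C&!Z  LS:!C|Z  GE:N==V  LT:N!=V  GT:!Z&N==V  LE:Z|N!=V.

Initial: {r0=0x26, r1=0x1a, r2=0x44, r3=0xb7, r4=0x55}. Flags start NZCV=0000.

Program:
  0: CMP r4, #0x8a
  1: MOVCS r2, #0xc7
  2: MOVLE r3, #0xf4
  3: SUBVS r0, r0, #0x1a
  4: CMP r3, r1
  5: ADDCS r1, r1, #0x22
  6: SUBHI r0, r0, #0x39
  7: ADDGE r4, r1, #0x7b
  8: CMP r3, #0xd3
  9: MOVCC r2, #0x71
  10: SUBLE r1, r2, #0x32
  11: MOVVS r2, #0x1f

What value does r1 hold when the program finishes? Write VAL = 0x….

0: ✓ CMP  NZCV=1001
1: · MOVCS
2: · MOVLE
3: ✓ SUBVS  r0←0x0c
4: ✓ CMP  NZCV=1010
5: ✓ ADDCS  r1←0x3c
6: ✓ SUBHI  r0←0xd3
7: · ADDGE
8: ✓ CMP  NZCV=1000
9: ✓ MOVCC  r2←0x71
10: ✓ SUBLE  r1←0x3f
11: · MOVVS

VAL = 0x3f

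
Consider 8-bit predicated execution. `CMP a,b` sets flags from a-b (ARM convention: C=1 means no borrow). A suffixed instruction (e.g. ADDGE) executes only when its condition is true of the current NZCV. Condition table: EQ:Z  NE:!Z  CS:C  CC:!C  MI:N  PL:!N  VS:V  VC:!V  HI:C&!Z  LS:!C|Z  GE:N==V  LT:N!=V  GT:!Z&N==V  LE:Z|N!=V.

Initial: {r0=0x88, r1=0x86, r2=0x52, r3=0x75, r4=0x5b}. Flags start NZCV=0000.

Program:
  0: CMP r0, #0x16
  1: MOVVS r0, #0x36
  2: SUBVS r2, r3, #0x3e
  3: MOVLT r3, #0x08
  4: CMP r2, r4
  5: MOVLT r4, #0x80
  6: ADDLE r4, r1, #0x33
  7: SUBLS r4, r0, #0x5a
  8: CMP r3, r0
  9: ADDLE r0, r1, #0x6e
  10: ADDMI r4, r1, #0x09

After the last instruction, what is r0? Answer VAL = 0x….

VAL = 0xf4

0: ✓ CMP  NZCV=0011
1: ✓ MOVVS  r0←0x36
2: ✓ SUBVS  r2←0x37
3: ✓ MOVLT  r3←0x08
4: ✓ CMP  NZCV=1000
5: ✓ MOVLT  r4←0x80
6: ✓ ADDLE  r4←0xb9
7: ✓ SUBLS  r4←0xdc
8: ✓ CMP  NZCV=1000
9: ✓ ADDLE  r0←0xf4
10: ✓ ADDMI  r4←0x8f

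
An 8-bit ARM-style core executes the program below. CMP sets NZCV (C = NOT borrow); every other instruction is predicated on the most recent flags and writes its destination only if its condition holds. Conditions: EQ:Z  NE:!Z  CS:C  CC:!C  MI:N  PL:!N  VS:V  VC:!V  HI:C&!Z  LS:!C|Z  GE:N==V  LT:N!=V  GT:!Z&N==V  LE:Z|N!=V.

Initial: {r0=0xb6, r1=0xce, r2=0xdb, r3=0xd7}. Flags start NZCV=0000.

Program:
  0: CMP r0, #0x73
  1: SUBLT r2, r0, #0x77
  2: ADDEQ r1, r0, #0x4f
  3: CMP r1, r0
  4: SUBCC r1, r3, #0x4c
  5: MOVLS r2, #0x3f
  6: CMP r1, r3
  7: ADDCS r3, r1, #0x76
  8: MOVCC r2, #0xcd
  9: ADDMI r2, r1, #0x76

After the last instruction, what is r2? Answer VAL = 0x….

VAL = 0x44

[0] flags=0011 → (cmp)
[1] flags=0011 LT?T → r2=0x3f
[2] flags=0011 EQ?F → skip
[3] flags=0010 → (cmp)
[4] flags=0010 CC?F → skip
[5] flags=0010 LS?F → skip
[6] flags=1000 → (cmp)
[7] flags=1000 CS?F → skip
[8] flags=1000 CC?T → r2=0xcd
[9] flags=1000 MI?T → r2=0x44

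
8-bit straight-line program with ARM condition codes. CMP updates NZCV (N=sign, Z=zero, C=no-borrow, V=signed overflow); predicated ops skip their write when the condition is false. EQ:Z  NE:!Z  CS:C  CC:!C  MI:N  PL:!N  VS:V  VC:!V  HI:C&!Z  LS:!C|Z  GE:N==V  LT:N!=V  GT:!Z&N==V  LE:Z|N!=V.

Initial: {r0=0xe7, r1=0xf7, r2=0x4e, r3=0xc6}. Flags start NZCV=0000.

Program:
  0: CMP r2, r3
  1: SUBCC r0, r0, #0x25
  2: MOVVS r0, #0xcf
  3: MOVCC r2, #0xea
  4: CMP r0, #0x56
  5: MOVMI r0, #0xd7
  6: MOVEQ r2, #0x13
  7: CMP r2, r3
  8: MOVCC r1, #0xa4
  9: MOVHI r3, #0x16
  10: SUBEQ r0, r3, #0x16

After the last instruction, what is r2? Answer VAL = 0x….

0: ✓ CMP  NZCV=1001
1: ✓ SUBCC  r0←0xc2
2: ✓ MOVVS  r0←0xcf
3: ✓ MOVCC  r2←0xea
4: ✓ CMP  NZCV=0011
5: · MOVMI
6: · MOVEQ
7: ✓ CMP  NZCV=0010
8: · MOVCC
9: ✓ MOVHI  r3←0x16
10: · SUBEQ

VAL = 0xea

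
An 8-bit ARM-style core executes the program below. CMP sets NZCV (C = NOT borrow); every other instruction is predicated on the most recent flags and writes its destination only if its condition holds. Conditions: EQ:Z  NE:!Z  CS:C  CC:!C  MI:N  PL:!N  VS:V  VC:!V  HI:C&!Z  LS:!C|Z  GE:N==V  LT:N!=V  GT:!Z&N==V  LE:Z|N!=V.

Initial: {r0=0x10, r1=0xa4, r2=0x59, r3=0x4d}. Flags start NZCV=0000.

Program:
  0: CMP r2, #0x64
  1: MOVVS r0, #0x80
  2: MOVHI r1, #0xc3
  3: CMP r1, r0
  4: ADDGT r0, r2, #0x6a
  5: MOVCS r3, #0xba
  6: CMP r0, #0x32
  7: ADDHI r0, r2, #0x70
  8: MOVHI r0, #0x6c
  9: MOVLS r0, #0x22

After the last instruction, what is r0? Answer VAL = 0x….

[0] flags=1000 → (cmp)
[1] flags=1000 VS?F → skip
[2] flags=1000 HI?F → skip
[3] flags=1010 → (cmp)
[4] flags=1010 GT?F → skip
[5] flags=1010 CS?T → r3=0xba
[6] flags=1000 → (cmp)
[7] flags=1000 HI?F → skip
[8] flags=1000 HI?F → skip
[9] flags=1000 LS?T → r0=0x22

VAL = 0x22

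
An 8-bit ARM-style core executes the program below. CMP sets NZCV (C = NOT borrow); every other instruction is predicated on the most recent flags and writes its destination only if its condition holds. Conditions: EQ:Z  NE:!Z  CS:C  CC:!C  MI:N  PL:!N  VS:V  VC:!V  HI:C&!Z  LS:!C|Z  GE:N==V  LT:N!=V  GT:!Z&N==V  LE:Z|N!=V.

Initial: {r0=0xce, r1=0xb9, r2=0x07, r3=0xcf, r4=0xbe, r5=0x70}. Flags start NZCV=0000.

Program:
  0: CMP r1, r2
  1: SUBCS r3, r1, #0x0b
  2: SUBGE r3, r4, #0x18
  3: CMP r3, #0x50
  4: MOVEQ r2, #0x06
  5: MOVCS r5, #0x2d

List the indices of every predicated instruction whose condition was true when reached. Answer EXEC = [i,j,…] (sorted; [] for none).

[0] flags=1010 → (cmp)
[1] flags=1010 CS?T → r3=0xae
[2] flags=1010 GE?F → skip
[3] flags=0011 → (cmp)
[4] flags=0011 EQ?F → skip
[5] flags=0011 CS?T → r5=0x2d

EXEC = [1,5]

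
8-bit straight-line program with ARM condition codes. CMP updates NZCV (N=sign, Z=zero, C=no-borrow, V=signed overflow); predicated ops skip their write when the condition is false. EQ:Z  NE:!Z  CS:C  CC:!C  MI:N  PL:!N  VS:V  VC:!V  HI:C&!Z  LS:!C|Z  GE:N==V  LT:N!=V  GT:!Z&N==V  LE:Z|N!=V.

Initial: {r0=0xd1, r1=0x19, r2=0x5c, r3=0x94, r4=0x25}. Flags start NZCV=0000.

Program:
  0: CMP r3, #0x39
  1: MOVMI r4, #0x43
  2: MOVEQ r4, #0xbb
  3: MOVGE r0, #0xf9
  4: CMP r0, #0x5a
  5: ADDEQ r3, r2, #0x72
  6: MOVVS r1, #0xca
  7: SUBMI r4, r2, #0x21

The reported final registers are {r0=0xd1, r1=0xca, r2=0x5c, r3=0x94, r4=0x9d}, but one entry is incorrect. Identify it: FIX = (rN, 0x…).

[0] flags=0011 → (cmp)
[1] flags=0011 MI?F → skip
[2] flags=0011 EQ?F → skip
[3] flags=0011 GE?F → skip
[4] flags=0011 → (cmp)
[5] flags=0011 EQ?F → skip
[6] flags=0011 VS?T → r1=0xca
[7] flags=0011 MI?F → skip

FIX = (r4, 0x25)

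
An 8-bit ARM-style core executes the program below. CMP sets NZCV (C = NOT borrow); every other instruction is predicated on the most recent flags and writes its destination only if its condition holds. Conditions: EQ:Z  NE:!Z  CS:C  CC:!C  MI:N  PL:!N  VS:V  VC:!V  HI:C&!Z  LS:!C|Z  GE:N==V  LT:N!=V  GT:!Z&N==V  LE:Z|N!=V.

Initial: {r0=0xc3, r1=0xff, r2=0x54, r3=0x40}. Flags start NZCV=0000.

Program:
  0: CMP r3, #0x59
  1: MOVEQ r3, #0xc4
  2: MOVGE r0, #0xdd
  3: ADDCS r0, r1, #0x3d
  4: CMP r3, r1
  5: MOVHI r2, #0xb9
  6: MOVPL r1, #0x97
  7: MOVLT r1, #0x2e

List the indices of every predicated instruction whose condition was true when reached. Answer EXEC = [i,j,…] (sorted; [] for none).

EXEC = [6]

0: ✓ CMP  NZCV=1000
1: · MOVEQ
2: · MOVGE
3: · ADDCS
4: ✓ CMP  NZCV=0000
5: · MOVHI
6: ✓ MOVPL  r1←0x97
7: · MOVLT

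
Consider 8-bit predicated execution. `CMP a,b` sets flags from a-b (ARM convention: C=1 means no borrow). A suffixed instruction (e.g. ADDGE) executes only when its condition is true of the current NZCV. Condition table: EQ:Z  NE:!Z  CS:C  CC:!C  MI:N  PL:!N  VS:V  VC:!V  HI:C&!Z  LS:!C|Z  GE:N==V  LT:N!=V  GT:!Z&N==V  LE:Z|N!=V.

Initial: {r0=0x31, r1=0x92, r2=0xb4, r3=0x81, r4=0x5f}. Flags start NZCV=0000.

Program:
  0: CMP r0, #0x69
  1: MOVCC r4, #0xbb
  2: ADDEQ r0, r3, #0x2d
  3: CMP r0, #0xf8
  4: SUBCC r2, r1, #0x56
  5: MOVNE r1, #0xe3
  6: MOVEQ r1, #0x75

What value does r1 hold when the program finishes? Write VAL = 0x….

[0] flags=1000 → (cmp)
[1] flags=1000 CC?T → r4=0xbb
[2] flags=1000 EQ?F → skip
[3] flags=0000 → (cmp)
[4] flags=0000 CC?T → r2=0x3c
[5] flags=0000 NE?T → r1=0xe3
[6] flags=0000 EQ?F → skip

VAL = 0xe3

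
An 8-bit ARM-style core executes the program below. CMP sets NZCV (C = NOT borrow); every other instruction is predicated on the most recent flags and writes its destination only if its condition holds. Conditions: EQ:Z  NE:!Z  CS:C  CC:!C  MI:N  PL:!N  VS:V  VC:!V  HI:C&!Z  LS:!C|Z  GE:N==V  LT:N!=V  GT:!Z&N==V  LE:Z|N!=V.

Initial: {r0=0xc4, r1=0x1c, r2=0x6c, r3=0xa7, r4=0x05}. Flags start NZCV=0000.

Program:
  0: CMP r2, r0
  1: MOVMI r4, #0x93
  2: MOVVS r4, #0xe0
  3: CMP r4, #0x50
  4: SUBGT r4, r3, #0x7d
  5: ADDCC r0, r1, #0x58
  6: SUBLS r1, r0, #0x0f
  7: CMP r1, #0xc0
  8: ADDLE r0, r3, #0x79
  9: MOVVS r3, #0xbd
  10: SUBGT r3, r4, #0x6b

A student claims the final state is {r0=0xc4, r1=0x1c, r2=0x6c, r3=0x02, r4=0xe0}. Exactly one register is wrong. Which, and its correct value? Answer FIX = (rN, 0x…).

0: ✓ CMP  NZCV=1001
1: ✓ MOVMI  r4←0x93
2: ✓ MOVVS  r4←0xe0
3: ✓ CMP  NZCV=1010
4: · SUBGT
5: · ADDCC
6: · SUBLS
7: ✓ CMP  NZCV=0000
8: · ADDLE
9: · MOVVS
10: ✓ SUBGT  r3←0x75

FIX = (r3, 0x75)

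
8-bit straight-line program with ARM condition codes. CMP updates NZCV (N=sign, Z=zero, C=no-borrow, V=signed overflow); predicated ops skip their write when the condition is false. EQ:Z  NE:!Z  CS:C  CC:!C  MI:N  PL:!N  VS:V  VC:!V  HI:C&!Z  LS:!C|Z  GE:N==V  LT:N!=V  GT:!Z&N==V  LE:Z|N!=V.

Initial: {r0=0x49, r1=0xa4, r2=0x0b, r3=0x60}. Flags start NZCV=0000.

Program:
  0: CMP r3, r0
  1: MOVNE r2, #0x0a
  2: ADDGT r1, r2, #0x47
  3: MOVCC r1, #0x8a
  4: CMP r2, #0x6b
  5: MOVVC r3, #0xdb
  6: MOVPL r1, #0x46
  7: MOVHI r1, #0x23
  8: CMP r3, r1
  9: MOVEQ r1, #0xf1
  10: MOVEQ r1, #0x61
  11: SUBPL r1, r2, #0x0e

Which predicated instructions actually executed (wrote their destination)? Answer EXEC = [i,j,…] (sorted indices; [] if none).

0: ✓ CMP  NZCV=0010
1: ✓ MOVNE  r2←0x0a
2: ✓ ADDGT  r1←0x51
3: · MOVCC
4: ✓ CMP  NZCV=1000
5: ✓ MOVVC  r3←0xdb
6: · MOVPL
7: · MOVHI
8: ✓ CMP  NZCV=1010
9: · MOVEQ
10: · MOVEQ
11: · SUBPL

EXEC = [1,2,5]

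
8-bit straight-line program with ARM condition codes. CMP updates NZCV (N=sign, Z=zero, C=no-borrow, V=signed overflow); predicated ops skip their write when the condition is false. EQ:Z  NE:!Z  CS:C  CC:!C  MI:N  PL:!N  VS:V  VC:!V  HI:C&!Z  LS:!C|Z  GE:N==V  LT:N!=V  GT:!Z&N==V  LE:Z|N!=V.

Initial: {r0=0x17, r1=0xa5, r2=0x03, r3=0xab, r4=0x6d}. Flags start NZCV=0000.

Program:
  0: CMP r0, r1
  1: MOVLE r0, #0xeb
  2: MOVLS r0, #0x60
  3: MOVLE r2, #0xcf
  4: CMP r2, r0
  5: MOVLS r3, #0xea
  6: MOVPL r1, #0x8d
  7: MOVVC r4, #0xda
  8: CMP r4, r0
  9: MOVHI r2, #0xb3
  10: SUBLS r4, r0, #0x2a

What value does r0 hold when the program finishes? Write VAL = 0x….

[0] flags=0000 → (cmp)
[1] flags=0000 LE?F → skip
[2] flags=0000 LS?T → r0=0x60
[3] flags=0000 LE?F → skip
[4] flags=1000 → (cmp)
[5] flags=1000 LS?T → r3=0xea
[6] flags=1000 PL?F → skip
[7] flags=1000 VC?T → r4=0xda
[8] flags=0011 → (cmp)
[9] flags=0011 HI?T → r2=0xb3
[10] flags=0011 LS?F → skip

VAL = 0x60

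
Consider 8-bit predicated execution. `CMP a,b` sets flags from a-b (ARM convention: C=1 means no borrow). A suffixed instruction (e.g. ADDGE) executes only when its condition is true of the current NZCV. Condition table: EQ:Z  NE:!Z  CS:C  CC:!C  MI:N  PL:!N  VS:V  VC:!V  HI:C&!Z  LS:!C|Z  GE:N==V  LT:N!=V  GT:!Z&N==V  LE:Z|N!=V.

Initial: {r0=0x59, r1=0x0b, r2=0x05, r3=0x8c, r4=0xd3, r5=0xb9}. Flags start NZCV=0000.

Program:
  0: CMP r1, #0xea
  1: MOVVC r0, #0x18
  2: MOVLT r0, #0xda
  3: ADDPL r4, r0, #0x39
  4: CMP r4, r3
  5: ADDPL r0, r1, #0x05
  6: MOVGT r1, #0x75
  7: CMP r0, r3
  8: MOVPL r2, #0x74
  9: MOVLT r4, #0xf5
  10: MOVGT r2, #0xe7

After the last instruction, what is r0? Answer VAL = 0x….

VAL = 0x18

0: ✓ CMP  NZCV=0000
1: ✓ MOVVC  r0←0x18
2: · MOVLT
3: ✓ ADDPL  r4←0x51
4: ✓ CMP  NZCV=1001
5: · ADDPL
6: ✓ MOVGT  r1←0x75
7: ✓ CMP  NZCV=1001
8: · MOVPL
9: · MOVLT
10: ✓ MOVGT  r2←0xe7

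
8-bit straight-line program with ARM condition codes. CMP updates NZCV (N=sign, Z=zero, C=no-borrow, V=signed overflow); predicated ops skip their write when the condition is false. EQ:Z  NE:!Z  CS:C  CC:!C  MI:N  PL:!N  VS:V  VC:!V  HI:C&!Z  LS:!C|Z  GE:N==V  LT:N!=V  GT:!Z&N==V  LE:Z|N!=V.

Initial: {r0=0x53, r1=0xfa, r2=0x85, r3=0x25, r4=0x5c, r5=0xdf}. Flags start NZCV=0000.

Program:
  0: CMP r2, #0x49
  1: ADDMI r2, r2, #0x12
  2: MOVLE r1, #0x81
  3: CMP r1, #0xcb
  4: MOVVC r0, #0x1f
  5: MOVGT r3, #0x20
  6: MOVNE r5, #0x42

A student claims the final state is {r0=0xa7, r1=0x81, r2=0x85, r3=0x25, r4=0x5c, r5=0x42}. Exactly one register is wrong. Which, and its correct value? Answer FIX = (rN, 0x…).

[0] flags=0011 → (cmp)
[1] flags=0011 MI?F → skip
[2] flags=0011 LE?T → r1=0x81
[3] flags=1000 → (cmp)
[4] flags=1000 VC?T → r0=0x1f
[5] flags=1000 GT?F → skip
[6] flags=1000 NE?T → r5=0x42

FIX = (r0, 0x1f)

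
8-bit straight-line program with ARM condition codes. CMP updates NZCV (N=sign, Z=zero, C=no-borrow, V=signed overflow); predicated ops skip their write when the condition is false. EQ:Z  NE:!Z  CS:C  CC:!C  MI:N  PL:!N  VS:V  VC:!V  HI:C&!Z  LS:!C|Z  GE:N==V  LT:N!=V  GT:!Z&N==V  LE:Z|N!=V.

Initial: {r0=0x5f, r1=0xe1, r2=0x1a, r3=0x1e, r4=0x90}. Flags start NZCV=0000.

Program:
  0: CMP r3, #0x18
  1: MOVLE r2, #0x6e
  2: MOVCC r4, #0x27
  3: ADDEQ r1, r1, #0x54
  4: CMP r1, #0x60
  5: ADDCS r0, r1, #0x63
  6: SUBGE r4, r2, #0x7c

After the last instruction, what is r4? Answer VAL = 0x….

VAL = 0x90

0: ✓ CMP  NZCV=0010
1: · MOVLE
2: · MOVCC
3: · ADDEQ
4: ✓ CMP  NZCV=1010
5: ✓ ADDCS  r0←0x44
6: · SUBGE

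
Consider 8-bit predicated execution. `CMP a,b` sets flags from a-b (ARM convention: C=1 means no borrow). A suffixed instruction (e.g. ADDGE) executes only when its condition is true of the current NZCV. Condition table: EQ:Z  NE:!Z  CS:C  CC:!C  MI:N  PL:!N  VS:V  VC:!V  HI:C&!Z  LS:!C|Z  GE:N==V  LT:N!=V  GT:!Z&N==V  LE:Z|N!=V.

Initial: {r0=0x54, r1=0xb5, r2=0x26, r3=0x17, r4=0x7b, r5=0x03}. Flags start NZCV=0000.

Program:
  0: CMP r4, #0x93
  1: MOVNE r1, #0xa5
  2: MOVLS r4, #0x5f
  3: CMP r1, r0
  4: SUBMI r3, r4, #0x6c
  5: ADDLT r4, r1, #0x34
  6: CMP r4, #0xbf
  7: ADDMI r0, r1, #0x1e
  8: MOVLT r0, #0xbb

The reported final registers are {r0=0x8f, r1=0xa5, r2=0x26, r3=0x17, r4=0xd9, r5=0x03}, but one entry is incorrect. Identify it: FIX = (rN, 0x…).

[0] flags=1001 → (cmp)
[1] flags=1001 NE?T → r1=0xa5
[2] flags=1001 LS?T → r4=0x5f
[3] flags=0011 → (cmp)
[4] flags=0011 MI?F → skip
[5] flags=0011 LT?T → r4=0xd9
[6] flags=0010 → (cmp)
[7] flags=0010 MI?F → skip
[8] flags=0010 LT?F → skip

FIX = (r0, 0x54)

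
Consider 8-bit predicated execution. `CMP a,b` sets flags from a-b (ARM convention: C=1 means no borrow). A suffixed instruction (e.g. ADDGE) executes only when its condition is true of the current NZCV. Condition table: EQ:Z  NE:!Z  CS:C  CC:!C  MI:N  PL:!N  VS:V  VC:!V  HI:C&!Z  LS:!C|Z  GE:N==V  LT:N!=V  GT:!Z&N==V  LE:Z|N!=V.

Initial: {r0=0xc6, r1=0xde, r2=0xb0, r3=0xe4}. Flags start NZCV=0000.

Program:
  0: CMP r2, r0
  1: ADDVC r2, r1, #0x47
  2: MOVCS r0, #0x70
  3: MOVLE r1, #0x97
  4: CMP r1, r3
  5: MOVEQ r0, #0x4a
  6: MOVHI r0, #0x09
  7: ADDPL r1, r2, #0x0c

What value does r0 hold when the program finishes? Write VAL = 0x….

VAL = 0xc6

[0] flags=1000 → (cmp)
[1] flags=1000 VC?T → r2=0x25
[2] flags=1000 CS?F → skip
[3] flags=1000 LE?T → r1=0x97
[4] flags=1000 → (cmp)
[5] flags=1000 EQ?F → skip
[6] flags=1000 HI?F → skip
[7] flags=1000 PL?F → skip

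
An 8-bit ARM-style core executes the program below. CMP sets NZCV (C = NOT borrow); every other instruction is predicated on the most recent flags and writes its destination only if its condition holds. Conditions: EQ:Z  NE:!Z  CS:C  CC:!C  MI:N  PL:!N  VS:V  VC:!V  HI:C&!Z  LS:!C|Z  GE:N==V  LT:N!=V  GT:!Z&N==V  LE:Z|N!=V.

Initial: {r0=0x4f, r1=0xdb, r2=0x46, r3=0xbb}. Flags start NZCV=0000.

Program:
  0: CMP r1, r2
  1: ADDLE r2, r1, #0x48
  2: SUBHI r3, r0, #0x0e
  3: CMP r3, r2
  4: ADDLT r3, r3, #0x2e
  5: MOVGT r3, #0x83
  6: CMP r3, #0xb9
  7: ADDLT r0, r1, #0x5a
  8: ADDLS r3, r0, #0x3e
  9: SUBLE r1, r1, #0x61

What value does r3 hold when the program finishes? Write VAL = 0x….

VAL = 0x73

[0] flags=1010 → (cmp)
[1] flags=1010 LE?T → r2=0x23
[2] flags=1010 HI?T → r3=0x41
[3] flags=0010 → (cmp)
[4] flags=0010 LT?F → skip
[5] flags=0010 GT?T → r3=0x83
[6] flags=1000 → (cmp)
[7] flags=1000 LT?T → r0=0x35
[8] flags=1000 LS?T → r3=0x73
[9] flags=1000 LE?T → r1=0x7a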